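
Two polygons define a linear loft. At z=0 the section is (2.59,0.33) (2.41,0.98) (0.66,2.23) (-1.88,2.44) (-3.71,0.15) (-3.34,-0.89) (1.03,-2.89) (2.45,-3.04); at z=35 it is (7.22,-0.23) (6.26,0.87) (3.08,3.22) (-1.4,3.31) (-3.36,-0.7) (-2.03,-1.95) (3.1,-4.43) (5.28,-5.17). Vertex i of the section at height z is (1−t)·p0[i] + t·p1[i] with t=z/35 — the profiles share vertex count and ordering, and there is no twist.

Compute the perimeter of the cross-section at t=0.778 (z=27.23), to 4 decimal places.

Perimeter at t=0.778: 27.0733

Cross-section at t=0.778: each vertex is (1-t)·p0[i] + t·p1[i].
  v1: (1-0.778)·(2.59,0.33) + 0.778·(7.22,-0.23) = (6.1921,-0.1057)
  v2: (1-0.778)·(2.41,0.98) + 0.778·(6.26,0.87) = (5.4053,0.8944)
  v3: (1-0.778)·(0.66,2.23) + 0.778·(3.08,3.22) = (2.5428,3.0002)
  v4: (1-0.778)·(-1.88,2.44) + 0.778·(-1.4,3.31) = (-1.5066,3.1169)
  v5: (1-0.778)·(-3.71,0.15) + 0.778·(-3.36,-0.7) = (-3.4377,-0.5113)
  v6: (1-0.778)·(-3.34,-0.89) + 0.778·(-2.03,-1.95) = (-2.3208,-1.7147)
  v7: (1-0.778)·(1.03,-2.89) + 0.778·(3.1,-4.43) = (2.6405,-4.0881)
  v8: (1-0.778)·(2.45,-3.04) + 0.778·(5.28,-5.17) = (4.6517,-4.6971)
Perimeter = Σ |v_{i+1} − v_i|:
  edge 1→2: √(-0.7868² + 1.0001²) = 1.2725 (running 1.2725)
  edge 2→3: √(-2.8625² + 2.1058²) = 3.5537 (running 4.8262)
  edge 3→4: √(-4.0493² + 0.1166²) = 4.0510 (running 8.8772)
  edge 4→5: √(-1.9311² + -3.6282²) = 4.1101 (running 12.9873)
  edge 5→6: √(1.1169² + -1.2034²) = 1.6418 (running 14.6291)
  edge 6→7: √(4.9613² + -2.3734²) = 5.4998 (running 20.1289)
  edge 7→8: √(2.0113² + -0.6090²) = 2.1015 (running 22.2303)
  edge 8→1: √(1.5404² + 4.5915²) = 4.8430 (running 27.0733)
Perimeter = 27.0733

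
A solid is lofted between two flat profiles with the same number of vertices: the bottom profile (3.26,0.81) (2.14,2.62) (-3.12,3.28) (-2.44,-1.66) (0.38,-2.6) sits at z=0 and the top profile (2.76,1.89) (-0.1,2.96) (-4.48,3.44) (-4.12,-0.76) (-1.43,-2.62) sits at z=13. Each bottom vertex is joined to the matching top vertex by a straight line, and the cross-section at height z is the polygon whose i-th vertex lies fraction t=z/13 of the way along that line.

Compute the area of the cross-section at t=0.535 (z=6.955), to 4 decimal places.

Area at t=0.535: 25.9091

Cross-section at t=0.535: each vertex is (1-t)·p0[i] + t·p1[i].
  v1: (1-0.535)·(3.26,0.81) + 0.535·(2.76,1.89) = (2.9925,1.3878)
  v2: (1-0.535)·(2.14,2.62) + 0.535·(-0.1,2.96) = (0.9416,2.8019)
  v3: (1-0.535)·(-3.12,3.28) + 0.535·(-4.48,3.44) = (-3.8476,3.3656)
  v4: (1-0.535)·(-2.44,-1.66) + 0.535·(-4.12,-0.76) = (-3.3388,-1.1785)
  v5: (1-0.535)·(0.38,-2.6) + 0.535·(-1.43,-2.62) = (-0.5884,-2.6107)
Shoelace sum Σ(x_i·y_{i+1} − x_{i+1}·y_i):
  i=1: 2.9925·2.8019 − 0.9416·1.3878 = +7.0779 (running +7.0779)
  i=2: 0.9416·3.3656 − -3.8476·2.8019 = +13.9496 (running +21.0276)
  i=3: -3.8476·-1.1785 − -3.3388·3.3656 = +15.7715 (running +36.7990)
  i=4: -3.3388·-2.6107 − -0.5884·-1.1785 = +8.0232 (running +44.8223)
  i=5: -0.5884·1.3878 − 2.9925·-2.6107 = +6.9960 (running +51.8183)
Area = |Σ|/2 = |51.8183|/2 = 25.9091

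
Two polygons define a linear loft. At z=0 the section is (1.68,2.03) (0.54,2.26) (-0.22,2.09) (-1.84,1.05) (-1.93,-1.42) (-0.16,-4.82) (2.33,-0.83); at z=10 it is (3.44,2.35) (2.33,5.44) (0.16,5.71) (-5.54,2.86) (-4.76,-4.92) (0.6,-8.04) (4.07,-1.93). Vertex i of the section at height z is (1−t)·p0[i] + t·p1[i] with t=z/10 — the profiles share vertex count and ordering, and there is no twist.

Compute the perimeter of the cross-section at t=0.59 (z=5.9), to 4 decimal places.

Cross-section at t=0.59: each vertex is (1-t)·p0[i] + t·p1[i].
  v1: (1-0.59)·(1.68,2.03) + 0.59·(3.44,2.35) = (2.7184,2.2188)
  v2: (1-0.59)·(0.54,2.26) + 0.59·(2.33,5.44) = (1.5961,4.1362)
  v3: (1-0.59)·(-0.22,2.09) + 0.59·(0.16,5.71) = (0.0042,4.2258)
  v4: (1-0.59)·(-1.84,1.05) + 0.59·(-5.54,2.86) = (-4.0230,2.1179)
  v5: (1-0.59)·(-1.93,-1.42) + 0.59·(-4.76,-4.92) = (-3.5997,-3.4850)
  v6: (1-0.59)·(-0.16,-4.82) + 0.59·(0.6,-8.04) = (0.2884,-6.7198)
  v7: (1-0.59)·(2.33,-0.83) + 0.59·(4.07,-1.93) = (3.3566,-1.4790)
Perimeter = Σ |v_{i+1} − v_i|:
  edge 1→2: √(-1.1223² + 1.9174²) = 2.2217 (running 2.2217)
  edge 2→3: √(-1.5919² + 0.0896²) = 1.5944 (running 3.8161)
  edge 3→4: √(-4.0272² + -2.1079²) = 4.5455 (running 8.3616)
  edge 4→5: √(0.4233² + -5.6029²) = 5.6189 (running 13.9805)
  edge 5→6: √(3.8881² + -3.2348²) = 5.0578 (running 19.0383)
  edge 6→7: √(3.0682² + 5.2408²) = 6.0729 (running 25.1112)
  edge 7→1: √(-0.6382² + 3.6978²) = 3.7525 (running 28.8636)
Perimeter = 28.8636

Perimeter at t=0.59: 28.8636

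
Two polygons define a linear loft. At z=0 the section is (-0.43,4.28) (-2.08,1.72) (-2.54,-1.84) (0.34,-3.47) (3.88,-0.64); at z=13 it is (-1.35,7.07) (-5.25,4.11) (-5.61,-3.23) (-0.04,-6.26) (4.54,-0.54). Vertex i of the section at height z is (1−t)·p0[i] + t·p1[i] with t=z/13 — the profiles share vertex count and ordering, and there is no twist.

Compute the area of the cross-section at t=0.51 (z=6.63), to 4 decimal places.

Area at t=0.51: 52.2260

Cross-section at t=0.51: each vertex is (1-t)·p0[i] + t·p1[i].
  v1: (1-0.51)·(-0.43,4.28) + 0.51·(-1.35,7.07) = (-0.8992,5.7029)
  v2: (1-0.51)·(-2.08,1.72) + 0.51·(-5.25,4.11) = (-3.6967,2.9389)
  v3: (1-0.51)·(-2.54,-1.84) + 0.51·(-5.61,-3.23) = (-4.1057,-2.5489)
  v4: (1-0.51)·(0.34,-3.47) + 0.51·(-0.04,-6.26) = (0.1462,-4.8929)
  v5: (1-0.51)·(3.88,-0.64) + 0.51·(4.54,-0.54) = (4.2166,-0.5890)
Shoelace sum Σ(x_i·y_{i+1} − x_{i+1}·y_i):
  i=1: -0.8992·2.9389 − -3.6967·5.7029 = +18.4393 (running +18.4393)
  i=2: -3.6967·-2.5489 − -4.1057·2.9389 = +21.4888 (running +39.9280)
  i=3: -4.1057·-4.8929 − 0.1462·-2.5489 = +20.4614 (running +60.3894)
  i=4: 0.1462·-0.5890 − 4.2166·-4.8929 = +20.5453 (running +80.9347)
  i=5: 4.2166·5.7029 − -0.8992·-0.5890 = +23.5172 (running +104.4520)
Area = |Σ|/2 = |104.4520|/2 = 52.2260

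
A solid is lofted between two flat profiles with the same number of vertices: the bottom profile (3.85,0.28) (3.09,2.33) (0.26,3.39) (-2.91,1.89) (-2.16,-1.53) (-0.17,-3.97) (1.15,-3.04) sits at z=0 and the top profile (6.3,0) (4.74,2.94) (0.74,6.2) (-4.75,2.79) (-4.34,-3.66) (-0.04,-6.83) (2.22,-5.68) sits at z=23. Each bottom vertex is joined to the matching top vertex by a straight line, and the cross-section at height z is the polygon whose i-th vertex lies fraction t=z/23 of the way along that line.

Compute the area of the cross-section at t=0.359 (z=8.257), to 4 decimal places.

Area at t=0.359: 49.7863

Cross-section at t=0.359: each vertex is (1-t)·p0[i] + t·p1[i].
  v1: (1-0.359)·(3.85,0.28) + 0.359·(6.3,0) = (4.7295,0.1795)
  v2: (1-0.359)·(3.09,2.33) + 0.359·(4.74,2.94) = (3.6824,2.5490)
  v3: (1-0.359)·(0.26,3.39) + 0.359·(0.74,6.2) = (0.4323,4.3988)
  v4: (1-0.359)·(-2.91,1.89) + 0.359·(-4.75,2.79) = (-3.5706,2.2131)
  v5: (1-0.359)·(-2.16,-1.53) + 0.359·(-4.34,-3.66) = (-2.9426,-2.2947)
  v6: (1-0.359)·(-0.17,-3.97) + 0.359·(-0.04,-6.83) = (-0.1233,-4.9967)
  v7: (1-0.359)·(1.15,-3.04) + 0.359·(2.22,-5.68) = (1.5341,-3.9878)
Shoelace sum Σ(x_i·y_{i+1} − x_{i+1}·y_i):
  i=1: 4.7295·2.5490 − 3.6824·0.1795 = +11.3947 (running +11.3947)
  i=2: 3.6824·4.3988 − 0.4323·2.5490 = +15.0959 (running +26.4906)
  i=3: 0.4323·2.2131 − -3.5706·4.3988 = +16.6629 (running +43.1535)
  i=4: -3.5706·-2.2947 − -2.9426·2.2131 = +14.7056 (running +57.8591)
  i=5: -2.9426·-4.9967 − -0.1233·-2.2947 = +14.4205 (running +72.2796)
  i=6: -0.1233·-3.9878 − 1.5341·-4.9967 = +8.1575 (running +80.4370)
  i=7: 1.5341·0.1795 − 4.7295·-3.9878 = +19.1357 (running +99.5727)
Area = |Σ|/2 = |99.5727|/2 = 49.7863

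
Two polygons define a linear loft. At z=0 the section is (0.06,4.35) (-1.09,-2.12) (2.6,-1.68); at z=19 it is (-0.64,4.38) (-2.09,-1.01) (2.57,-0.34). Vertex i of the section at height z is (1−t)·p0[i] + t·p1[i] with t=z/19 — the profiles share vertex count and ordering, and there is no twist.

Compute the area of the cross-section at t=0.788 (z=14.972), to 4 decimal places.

Cross-section at t=0.788: each vertex is (1-t)·p0[i] + t·p1[i].
  v1: (1-0.788)·(0.06,4.35) + 0.788·(-0.64,4.38) = (-0.4916,4.3736)
  v2: (1-0.788)·(-1.09,-2.12) + 0.788·(-2.09,-1.01) = (-1.8780,-1.2453)
  v3: (1-0.788)·(2.6,-1.68) + 0.788·(2.57,-0.34) = (2.5764,-0.6241)
Shoelace sum Σ(x_i·y_{i+1} − x_{i+1}·y_i):
  i=1: -0.4916·-1.2453 − -1.8780·4.3736 = +8.8259 (running +8.8259)
  i=2: -1.8780·-0.6241 − 2.5764·-1.2453 = +4.3804 (running +13.2063)
  i=3: 2.5764·4.3736 − -0.4916·-0.6241 = +10.9613 (running +24.1676)
Area = |Σ|/2 = |24.1676|/2 = 12.0838

Area at t=0.788: 12.0838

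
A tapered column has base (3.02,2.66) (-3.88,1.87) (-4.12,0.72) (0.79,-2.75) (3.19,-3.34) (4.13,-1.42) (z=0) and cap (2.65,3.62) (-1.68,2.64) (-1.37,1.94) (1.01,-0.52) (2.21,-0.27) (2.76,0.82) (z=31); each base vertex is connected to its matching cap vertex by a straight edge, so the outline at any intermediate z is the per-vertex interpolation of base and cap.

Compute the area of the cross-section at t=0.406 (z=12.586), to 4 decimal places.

Area at t=0.406: 22.2501

Cross-section at t=0.406: each vertex is (1-t)·p0[i] + t·p1[i].
  v1: (1-0.406)·(3.02,2.66) + 0.406·(2.65,3.62) = (2.8698,3.0498)
  v2: (1-0.406)·(-3.88,1.87) + 0.406·(-1.68,2.64) = (-2.9868,2.1826)
  v3: (1-0.406)·(-4.12,0.72) + 0.406·(-1.37,1.94) = (-3.0035,1.2153)
  v4: (1-0.406)·(0.79,-2.75) + 0.406·(1.01,-0.52) = (0.8793,-1.8446)
  v5: (1-0.406)·(3.19,-3.34) + 0.406·(2.21,-0.27) = (2.7921,-2.0936)
  v6: (1-0.406)·(4.13,-1.42) + 0.406·(2.76,0.82) = (3.5738,-0.5106)
Shoelace sum Σ(x_i·y_{i+1} − x_{i+1}·y_i):
  i=1: 2.8698·2.1826 − -2.9868·3.0498 = +15.3727 (running +15.3727)
  i=2: -2.9868·1.2153 − -3.0035·2.1826 = +2.9256 (running +18.2982)
  i=3: -3.0035·-1.8446 − 0.8793·1.2153 = +4.4717 (running +22.7699)
  i=4: 0.8793·-2.0936 − 2.7921·-1.8446 = +3.3095 (running +26.0794)
  i=5: 2.7921·-0.5106 − 3.5738·-2.0936 = +6.0564 (running +32.1358)
  i=6: 3.5738·3.0498 − 2.8698·-0.5106 = +12.3644 (running +44.5002)
Area = |Σ|/2 = |44.5002|/2 = 22.2501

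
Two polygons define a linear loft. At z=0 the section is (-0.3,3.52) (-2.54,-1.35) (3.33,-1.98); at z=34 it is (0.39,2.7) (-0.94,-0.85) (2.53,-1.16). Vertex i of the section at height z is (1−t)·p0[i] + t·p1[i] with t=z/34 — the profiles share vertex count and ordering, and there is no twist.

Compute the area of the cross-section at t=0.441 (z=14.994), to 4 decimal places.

Area at t=0.441: 10.7652

Cross-section at t=0.441: each vertex is (1-t)·p0[i] + t·p1[i].
  v1: (1-0.441)·(-0.3,3.52) + 0.441·(0.39,2.7) = (0.0043,3.1584)
  v2: (1-0.441)·(-2.54,-1.35) + 0.441·(-0.94,-0.85) = (-1.8344,-1.1295)
  v3: (1-0.441)·(3.33,-1.98) + 0.441·(2.53,-1.16) = (2.9772,-1.6184)
Shoelace sum Σ(x_i·y_{i+1} − x_{i+1}·y_i):
  i=1: 0.0043·-1.1295 − -1.8344·3.1584 = +5.7889 (running +5.7889)
  i=2: -1.8344·-1.6184 − 2.9772·-1.1295 = +6.3315 (running +12.1204)
  i=3: 2.9772·3.1584 − 0.0043·-1.6184 = +9.4101 (running +21.5305)
Area = |Σ|/2 = |21.5305|/2 = 10.7652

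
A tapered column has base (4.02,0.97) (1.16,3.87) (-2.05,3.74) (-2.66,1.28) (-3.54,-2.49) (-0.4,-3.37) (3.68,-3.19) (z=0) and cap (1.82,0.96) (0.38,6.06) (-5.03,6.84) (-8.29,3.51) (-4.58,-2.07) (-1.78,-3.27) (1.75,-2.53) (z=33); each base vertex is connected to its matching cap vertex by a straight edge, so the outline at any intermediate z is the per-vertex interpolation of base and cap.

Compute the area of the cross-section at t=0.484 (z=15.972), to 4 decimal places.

Cross-section at t=0.484: each vertex is (1-t)·p0[i] + t·p1[i].
  v1: (1-0.484)·(4.02,0.97) + 0.484·(1.82,0.96) = (2.9552,0.9652)
  v2: (1-0.484)·(1.16,3.87) + 0.484·(0.38,6.06) = (0.7825,4.9300)
  v3: (1-0.484)·(-2.05,3.74) + 0.484·(-5.03,6.84) = (-3.4923,5.2404)
  v4: (1-0.484)·(-2.66,1.28) + 0.484·(-8.29,3.51) = (-5.3849,2.3593)
  v5: (1-0.484)·(-3.54,-2.49) + 0.484·(-4.58,-2.07) = (-4.0434,-2.2867)
  v6: (1-0.484)·(-0.4,-3.37) + 0.484·(-1.78,-3.27) = (-1.0679,-3.3216)
  v7: (1-0.484)·(3.68,-3.19) + 0.484·(1.75,-2.53) = (2.7459,-2.8706)
Shoelace sum Σ(x_i·y_{i+1} − x_{i+1}·y_i):
  i=1: 2.9552·4.9300 − 0.7825·0.9652 = +13.8138 (running +13.8138)
  i=2: 0.7825·5.2404 − -3.4923·4.9300 = +21.3175 (running +35.1313)
  i=3: -3.4923·2.3593 − -5.3849·5.2404 = +19.9796 (running +55.1109)
  i=4: -5.3849·-2.2867 − -4.0434·2.3593 = +21.8534 (running +76.9643)
  i=5: -4.0434·-3.3216 − -1.0679·-2.2867 = +10.9884 (running +87.9527)
  i=6: -1.0679·-2.8706 − 2.7459·-3.3216 = +12.1862 (running +100.1390)
  i=7: 2.7459·0.9652 − 2.9552·-2.8706 = +11.1333 (running +111.2723)
Area = |Σ|/2 = |111.2723|/2 = 55.6361

Area at t=0.484: 55.6361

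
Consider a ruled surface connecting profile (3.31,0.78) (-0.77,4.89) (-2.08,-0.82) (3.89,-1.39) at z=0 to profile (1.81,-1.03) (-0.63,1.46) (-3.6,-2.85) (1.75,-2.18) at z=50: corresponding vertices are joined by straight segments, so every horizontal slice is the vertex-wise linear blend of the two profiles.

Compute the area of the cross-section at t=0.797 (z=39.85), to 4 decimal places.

Cross-section at t=0.797: each vertex is (1-t)·p0[i] + t·p1[i].
  v1: (1-0.797)·(3.31,0.78) + 0.797·(1.81,-1.03) = (2.1145,-0.6626)
  v2: (1-0.797)·(-0.77,4.89) + 0.797·(-0.63,1.46) = (-0.6584,2.1563)
  v3: (1-0.797)·(-2.08,-0.82) + 0.797·(-3.6,-2.85) = (-3.2914,-2.4379)
  v4: (1-0.797)·(3.89,-1.39) + 0.797·(1.75,-2.18) = (2.1844,-2.0196)
Shoelace sum Σ(x_i·y_{i+1} − x_{i+1}·y_i):
  i=1: 2.1145·2.1563 − -0.6584·-0.6626 = +4.1232 (running +4.1232)
  i=2: -0.6584·-2.4379 − -3.2914·2.1563 = +8.7025 (running +12.8257)
  i=3: -3.2914·-2.0196 − 2.1844·-2.4379 = +11.9729 (running +24.7986)
  i=4: 2.1844·-0.6626 − 2.1145·-2.0196 = +2.8232 (running +27.6218)
Area = |Σ|/2 = |27.6218|/2 = 13.8109

Area at t=0.797: 13.8109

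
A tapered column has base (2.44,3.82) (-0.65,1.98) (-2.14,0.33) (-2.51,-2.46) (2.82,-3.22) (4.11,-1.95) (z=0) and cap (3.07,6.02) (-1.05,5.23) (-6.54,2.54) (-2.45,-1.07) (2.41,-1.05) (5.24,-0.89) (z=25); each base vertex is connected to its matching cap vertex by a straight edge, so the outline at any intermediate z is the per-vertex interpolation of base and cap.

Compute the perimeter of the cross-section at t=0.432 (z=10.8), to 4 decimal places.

Cross-section at t=0.432: each vertex is (1-t)·p0[i] + t·p1[i].
  v1: (1-0.432)·(2.44,3.82) + 0.432·(3.07,6.02) = (2.7122,4.7704)
  v2: (1-0.432)·(-0.65,1.98) + 0.432·(-1.05,5.23) = (-0.8228,3.3840)
  v3: (1-0.432)·(-2.14,0.33) + 0.432·(-6.54,2.54) = (-4.0408,1.2847)
  v4: (1-0.432)·(-2.51,-2.46) + 0.432·(-2.45,-1.07) = (-2.4841,-1.8595)
  v5: (1-0.432)·(2.82,-3.22) + 0.432·(2.41,-1.05) = (2.6429,-2.2826)
  v6: (1-0.432)·(4.11,-1.95) + 0.432·(5.24,-0.89) = (4.5982,-1.4921)
Perimeter = Σ |v_{i+1} − v_i|:
  edge 1→2: √(-3.5350² + -1.3864²) = 3.7971 (running 3.7971)
  edge 2→3: √(-3.2180² + -2.0993²) = 3.8422 (running 7.6393)
  edge 3→4: √(1.5567² + -3.1442²) = 3.5085 (running 11.1478)
  edge 4→5: √(5.1270² + -0.4230²) = 5.1444 (running 16.2922)
  edge 5→6: √(1.9553² + 0.7905²) = 2.1090 (running 18.4012)
  edge 6→1: √(-1.8860² + 6.2625²) = 6.5403 (running 24.9415)
Perimeter = 24.9415

Perimeter at t=0.432: 24.9415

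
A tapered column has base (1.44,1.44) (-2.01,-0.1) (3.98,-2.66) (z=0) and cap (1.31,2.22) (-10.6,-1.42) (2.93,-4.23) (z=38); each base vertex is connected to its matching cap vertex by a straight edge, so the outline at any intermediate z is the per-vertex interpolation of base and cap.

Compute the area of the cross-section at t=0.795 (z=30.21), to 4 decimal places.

Cross-section at t=0.795: each vertex is (1-t)·p0[i] + t·p1[i].
  v1: (1-0.795)·(1.44,1.44) + 0.795·(1.31,2.22) = (1.3366,2.0601)
  v2: (1-0.795)·(-2.01,-0.1) + 0.795·(-10.6,-1.42) = (-8.8391,-1.1494)
  v3: (1-0.795)·(3.98,-2.66) + 0.795·(2.93,-4.23) = (3.1452,-3.9082)
Shoelace sum Σ(x_i·y_{i+1} − x_{i+1}·y_i):
  i=1: 1.3366·-1.1494 − -8.8391·2.0601 = +16.6730 (running +16.6730)
  i=2: -8.8391·-3.9082 − 3.1452·-1.1494 = +38.1595 (running +54.8325)
  i=3: 3.1452·2.0601 − 1.3366·-3.9082 = +11.7034 (running +66.5358)
Area = |Σ|/2 = |66.5358|/2 = 33.2679

Area at t=0.795: 33.2679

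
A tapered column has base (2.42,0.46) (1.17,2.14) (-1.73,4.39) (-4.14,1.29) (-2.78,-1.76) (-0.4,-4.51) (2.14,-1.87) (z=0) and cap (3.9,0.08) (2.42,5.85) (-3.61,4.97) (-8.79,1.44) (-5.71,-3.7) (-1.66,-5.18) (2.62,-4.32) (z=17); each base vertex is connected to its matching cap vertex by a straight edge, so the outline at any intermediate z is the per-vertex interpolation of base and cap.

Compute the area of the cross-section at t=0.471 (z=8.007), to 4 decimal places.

Area at t=0.471: 60.2341

Cross-section at t=0.471: each vertex is (1-t)·p0[i] + t·p1[i].
  v1: (1-0.471)·(2.42,0.46) + 0.471·(3.9,0.08) = (3.1171,0.2810)
  v2: (1-0.471)·(1.17,2.14) + 0.471·(2.42,5.85) = (1.7587,3.8874)
  v3: (1-0.471)·(-1.73,4.39) + 0.471·(-3.61,4.97) = (-2.6155,4.6632)
  v4: (1-0.471)·(-4.14,1.29) + 0.471·(-8.79,1.44) = (-6.3301,1.3607)
  v5: (1-0.471)·(-2.78,-1.76) + 0.471·(-5.71,-3.7) = (-4.1600,-2.6737)
  v6: (1-0.471)·(-0.4,-4.51) + 0.471·(-1.66,-5.18) = (-0.9935,-4.8256)
  v7: (1-0.471)·(2.14,-1.87) + 0.471·(2.62,-4.32) = (2.3661,-3.0240)
Shoelace sum Σ(x_i·y_{i+1} − x_{i+1}·y_i):
  i=1: 3.1171·3.8874 − 1.7587·0.2810 = +11.6231 (running +11.6231)
  i=2: 1.7587·4.6632 − -2.6155·3.8874 = +18.3688 (running +29.9919)
  i=3: -2.6155·1.3607 − -6.3301·4.6632 = +25.9599 (running +55.9518)
  i=4: -6.3301·-2.6737 − -4.1600·1.3607 = +22.5855 (running +78.5373)
  i=5: -4.1600·-4.8256 − -0.9935·-2.6737 = +17.4183 (running +95.9556)
  i=6: -0.9935·-3.0240 − 2.3661·-4.8256 = +14.4219 (running +110.3775)
  i=7: 2.3661·0.2810 − 3.1171·-3.0240 = +10.0908 (running +120.4683)
Area = |Σ|/2 = |120.4683|/2 = 60.2341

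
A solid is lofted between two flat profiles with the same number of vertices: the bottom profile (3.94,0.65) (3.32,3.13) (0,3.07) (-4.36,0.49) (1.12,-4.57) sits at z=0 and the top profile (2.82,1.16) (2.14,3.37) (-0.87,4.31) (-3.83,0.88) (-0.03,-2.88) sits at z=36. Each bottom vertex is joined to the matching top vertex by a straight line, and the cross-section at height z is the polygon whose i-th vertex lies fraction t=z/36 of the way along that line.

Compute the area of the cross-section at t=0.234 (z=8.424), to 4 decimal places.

Cross-section at t=0.234: each vertex is (1-t)·p0[i] + t·p1[i].
  v1: (1-0.234)·(3.94,0.65) + 0.234·(2.82,1.16) = (3.6779,0.7693)
  v2: (1-0.234)·(3.32,3.13) + 0.234·(2.14,3.37) = (3.0439,3.1862)
  v3: (1-0.234)·(0,3.07) + 0.234·(-0.87,4.31) = (-0.2036,3.3602)
  v4: (1-0.234)·(-4.36,0.49) + 0.234·(-3.83,0.88) = (-4.2360,0.5813)
  v5: (1-0.234)·(1.12,-4.57) + 0.234·(-0.03,-2.88) = (0.8509,-4.1745)
Shoelace sum Σ(x_i·y_{i+1} − x_{i+1}·y_i):
  i=1: 3.6779·3.1862 − 3.0439·0.7693 = +9.3767 (running +9.3767)
  i=2: 3.0439·3.3602 − -0.2036·3.1862 = +10.8766 (running +20.2532)
  i=3: -0.2036·0.5813 − -4.2360·3.3602 = +14.1152 (running +34.3685)
  i=4: -4.2360·-4.1745 − 0.8509·0.5813 = +17.1887 (running +51.5571)
  i=5: 0.8509·0.7693 − 3.6779·-4.1745 = +16.0083 (running +67.5654)
Area = |Σ|/2 = |67.5654|/2 = 33.7827

Area at t=0.234: 33.7827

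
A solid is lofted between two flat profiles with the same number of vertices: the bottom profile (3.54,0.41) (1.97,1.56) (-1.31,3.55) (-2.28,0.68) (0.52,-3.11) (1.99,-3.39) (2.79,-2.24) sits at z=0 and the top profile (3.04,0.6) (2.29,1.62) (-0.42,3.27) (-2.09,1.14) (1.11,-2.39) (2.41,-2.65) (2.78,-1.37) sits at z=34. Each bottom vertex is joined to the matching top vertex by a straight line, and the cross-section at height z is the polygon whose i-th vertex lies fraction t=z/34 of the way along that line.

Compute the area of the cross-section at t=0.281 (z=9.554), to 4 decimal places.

Cross-section at t=0.281: each vertex is (1-t)·p0[i] + t·p1[i].
  v1: (1-0.281)·(3.54,0.41) + 0.281·(3.04,0.6) = (3.3995,0.4634)
  v2: (1-0.281)·(1.97,1.56) + 0.281·(2.29,1.62) = (2.0599,1.5769)
  v3: (1-0.281)·(-1.31,3.55) + 0.281·(-0.42,3.27) = (-1.0599,3.4713)
  v4: (1-0.281)·(-2.28,0.68) + 0.281·(-2.09,1.14) = (-2.2266,0.8093)
  v5: (1-0.281)·(0.52,-3.11) + 0.281·(1.11,-2.39) = (0.6858,-2.9077)
  v6: (1-0.281)·(1.99,-3.39) + 0.281·(2.41,-2.65) = (2.1080,-3.1821)
  v7: (1-0.281)·(2.79,-2.24) + 0.281·(2.78,-1.37) = (2.7872,-1.9955)
Shoelace sum Σ(x_i·y_{i+1} − x_{i+1}·y_i):
  i=1: 3.3995·1.5769 − 2.0599·0.4634 = +4.4060 (running +4.4060)
  i=2: 2.0599·3.4713 − -1.0599·1.5769 = +8.8220 (running +13.2280)
  i=3: -1.0599·0.8093 − -2.2266·3.4713 = +6.8715 (running +20.0995)
  i=4: -2.2266·-2.9077 − 0.6858·0.8093 = +5.9193 (running +26.0188)
  i=5: 0.6858·-3.1821 − 2.1080·-2.9077 = +3.9472 (running +29.9660)
  i=6: 2.1080·-1.9955 − 2.7872·-3.1821 = +4.6624 (running +34.6284)
  i=7: 2.7872·0.4634 − 3.3995·-1.9955 = +8.0754 (running +42.7038)
Area = |Σ|/2 = |42.7038|/2 = 21.3519

Area at t=0.281: 21.3519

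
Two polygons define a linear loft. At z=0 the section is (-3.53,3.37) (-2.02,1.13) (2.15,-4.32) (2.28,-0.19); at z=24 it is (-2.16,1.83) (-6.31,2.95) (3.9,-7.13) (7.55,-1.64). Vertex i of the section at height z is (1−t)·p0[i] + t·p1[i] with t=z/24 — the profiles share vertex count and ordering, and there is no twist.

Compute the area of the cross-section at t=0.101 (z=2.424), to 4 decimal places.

Area at t=0.101: 15.8653

Cross-section at t=0.101: each vertex is (1-t)·p0[i] + t·p1[i].
  v1: (1-0.101)·(-3.53,3.37) + 0.101·(-2.16,1.83) = (-3.3916,3.2145)
  v2: (1-0.101)·(-2.02,1.13) + 0.101·(-6.31,2.95) = (-2.4533,1.3138)
  v3: (1-0.101)·(2.15,-4.32) + 0.101·(3.9,-7.13) = (2.3268,-4.6038)
  v4: (1-0.101)·(2.28,-0.19) + 0.101·(7.55,-1.64) = (2.8123,-0.3365)
Shoelace sum Σ(x_i·y_{i+1} − x_{i+1}·y_i):
  i=1: -3.3916·1.3138 − -2.4533·3.2145 = +3.4300 (running +3.4300)
  i=2: -2.4533·-4.6038 − 2.3268·1.3138 = +8.2376 (running +11.6676)
  i=3: 2.3268·-0.3365 − 2.8123·-4.6038 = +12.1643 (running +23.8319)
  i=4: 2.8123·3.2145 − -3.3916·-0.3365 = +7.8988 (running +31.7307)
Area = |Σ|/2 = |31.7307|/2 = 15.8653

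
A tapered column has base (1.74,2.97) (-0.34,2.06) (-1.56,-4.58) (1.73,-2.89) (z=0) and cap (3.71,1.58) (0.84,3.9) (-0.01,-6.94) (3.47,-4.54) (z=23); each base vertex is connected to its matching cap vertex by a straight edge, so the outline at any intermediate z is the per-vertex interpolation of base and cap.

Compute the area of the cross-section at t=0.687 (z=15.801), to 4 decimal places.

Area at t=0.687: 23.2681

Cross-section at t=0.687: each vertex is (1-t)·p0[i] + t·p1[i].
  v1: (1-0.687)·(1.74,2.97) + 0.687·(3.71,1.58) = (3.0934,2.0151)
  v2: (1-0.687)·(-0.34,2.06) + 0.687·(0.84,3.9) = (0.4707,3.3241)
  v3: (1-0.687)·(-1.56,-4.58) + 0.687·(-0.01,-6.94) = (-0.4951,-6.2013)
  v4: (1-0.687)·(1.73,-2.89) + 0.687·(3.47,-4.54) = (2.9254,-4.0236)
Shoelace sum Σ(x_i·y_{i+1} − x_{i+1}·y_i):
  i=1: 3.0934·3.3241 − 0.4707·2.0151 = +9.3343 (running +9.3343)
  i=2: 0.4707·-6.2013 − -0.4951·3.3241 = -1.2728 (running +8.0615)
  i=3: -0.4951·-4.0236 − 2.9254·-6.2013 = +20.1335 (running +28.1949)
  i=4: 2.9254·2.0151 − 3.0934·-4.0236 = +18.3413 (running +46.5362)
Area = |Σ|/2 = |46.5362|/2 = 23.2681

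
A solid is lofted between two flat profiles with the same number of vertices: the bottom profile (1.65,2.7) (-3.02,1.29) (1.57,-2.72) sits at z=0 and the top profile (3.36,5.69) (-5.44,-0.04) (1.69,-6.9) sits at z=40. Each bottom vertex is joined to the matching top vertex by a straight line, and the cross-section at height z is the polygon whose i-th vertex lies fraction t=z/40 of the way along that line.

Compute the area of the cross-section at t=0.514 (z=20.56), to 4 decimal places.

Area at t=0.514: 29.2969

Cross-section at t=0.514: each vertex is (1-t)·p0[i] + t·p1[i].
  v1: (1-0.514)·(1.65,2.7) + 0.514·(3.36,5.69) = (2.5289,4.2369)
  v2: (1-0.514)·(-3.02,1.29) + 0.514·(-5.44,-0.04) = (-4.2639,0.6064)
  v3: (1-0.514)·(1.57,-2.72) + 0.514·(1.69,-6.9) = (1.6317,-4.8685)
Shoelace sum Σ(x_i·y_{i+1} − x_{i+1}·y_i):
  i=1: 2.5289·0.6064 − -4.2639·4.2369 = +19.5990 (running +19.5990)
  i=2: -4.2639·-4.8685 − 1.6317·0.6064 = +19.7694 (running +39.3683)
  i=3: 1.6317·4.2369 − 2.5289·-4.8685 = +19.2254 (running +58.5937)
Area = |Σ|/2 = |58.5937|/2 = 29.2969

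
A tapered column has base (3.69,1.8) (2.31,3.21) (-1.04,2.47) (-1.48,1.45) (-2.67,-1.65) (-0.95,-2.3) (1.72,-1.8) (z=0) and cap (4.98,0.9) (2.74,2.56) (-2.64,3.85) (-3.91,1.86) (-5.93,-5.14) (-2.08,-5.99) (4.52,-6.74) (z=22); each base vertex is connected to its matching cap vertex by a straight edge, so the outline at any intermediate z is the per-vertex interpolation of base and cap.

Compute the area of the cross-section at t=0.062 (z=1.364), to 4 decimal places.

Area at t=0.062: 25.3818

Cross-section at t=0.062: each vertex is (1-t)·p0[i] + t·p1[i].
  v1: (1-0.062)·(3.69,1.8) + 0.062·(4.98,0.9) = (3.7700,1.7442)
  v2: (1-0.062)·(2.31,3.21) + 0.062·(2.74,2.56) = (2.3367,3.1697)
  v3: (1-0.062)·(-1.04,2.47) + 0.062·(-2.64,3.85) = (-1.1392,2.5556)
  v4: (1-0.062)·(-1.48,1.45) + 0.062·(-3.91,1.86) = (-1.6307,1.4754)
  v5: (1-0.062)·(-2.67,-1.65) + 0.062·(-5.93,-5.14) = (-2.8721,-1.8664)
  v6: (1-0.062)·(-0.95,-2.3) + 0.062·(-2.08,-5.99) = (-1.0201,-2.5288)
  v7: (1-0.062)·(1.72,-1.8) + 0.062·(4.52,-6.74) = (1.8936,-2.1063)
Shoelace sum Σ(x_i·y_{i+1} − x_{i+1}·y_i):
  i=1: 3.7700·3.1697 − 2.3367·1.7442 = +7.8741 (running +7.8741)
  i=2: 2.3367·2.5556 − -1.1392·3.1697 = +9.5824 (running +17.4565)
  i=3: -1.1392·1.4754 − -1.6307·2.5556 = +2.4865 (running +19.9430)
  i=4: -1.6307·-1.8664 − -2.8721·1.4754 = +7.2810 (running +27.2240)
  i=5: -2.8721·-2.5288 − -1.0201·-1.8664 = +5.3591 (running +32.5831)
  i=6: -1.0201·-2.1063 − 1.8936·-2.5288 = +6.9370 (running +39.5201)
  i=7: 1.8936·1.7442 − 3.7700·-2.1063 = +11.2435 (running +50.7636)
Area = |Σ|/2 = |50.7636|/2 = 25.3818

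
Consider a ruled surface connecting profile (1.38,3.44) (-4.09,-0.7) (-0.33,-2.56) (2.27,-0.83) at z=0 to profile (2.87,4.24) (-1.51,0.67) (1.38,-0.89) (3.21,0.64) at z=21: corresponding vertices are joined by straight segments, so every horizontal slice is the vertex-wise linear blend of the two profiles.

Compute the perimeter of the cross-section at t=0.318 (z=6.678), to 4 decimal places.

Cross-section at t=0.318: each vertex is (1-t)·p0[i] + t·p1[i].
  v1: (1-0.318)·(1.38,3.44) + 0.318·(2.87,4.24) = (1.8538,3.6944)
  v2: (1-0.318)·(-4.09,-0.7) + 0.318·(-1.51,0.67) = (-3.2696,-0.2643)
  v3: (1-0.318)·(-0.33,-2.56) + 0.318·(1.38,-0.89) = (0.2138,-2.0289)
  v4: (1-0.318)·(2.27,-0.83) + 0.318·(3.21,0.64) = (2.5689,-0.3625)
Perimeter = Σ |v_{i+1} − v_i|:
  edge 1→2: √(-5.1234² + -3.9587²) = 6.4746 (running 6.4746)
  edge 2→3: √(3.4833² + -1.7646²) = 3.9048 (running 10.3794)
  edge 3→4: √(2.3551² + 1.6664²) = 2.8851 (running 13.2645)
  edge 4→1: √(-0.7151² + 4.0569²) = 4.1195 (running 17.3840)
Perimeter = 17.3840

Perimeter at t=0.318: 17.3840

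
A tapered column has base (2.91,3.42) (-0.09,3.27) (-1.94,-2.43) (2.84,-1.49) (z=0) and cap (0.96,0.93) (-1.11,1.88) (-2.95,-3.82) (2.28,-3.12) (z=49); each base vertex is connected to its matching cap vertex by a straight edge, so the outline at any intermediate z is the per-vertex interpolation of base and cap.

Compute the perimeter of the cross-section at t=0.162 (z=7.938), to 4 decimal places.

Perimeter at t=0.162: 18.5507

Cross-section at t=0.162: each vertex is (1-t)·p0[i] + t·p1[i].
  v1: (1-0.162)·(2.91,3.42) + 0.162·(0.96,0.93) = (2.5941,3.0166)
  v2: (1-0.162)·(-0.09,3.27) + 0.162·(-1.11,1.88) = (-0.2552,3.0448)
  v3: (1-0.162)·(-1.94,-2.43) + 0.162·(-2.95,-3.82) = (-2.1036,-2.6552)
  v4: (1-0.162)·(2.84,-1.49) + 0.162·(2.28,-3.12) = (2.7493,-1.7541)
Perimeter = Σ |v_{i+1} − v_i|:
  edge 1→2: √(-2.8493² + 0.0282²) = 2.8495 (running 2.8495)
  edge 2→3: √(-1.8484² + -5.7000²) = 5.9922 (running 8.8417)
  edge 3→4: √(4.8529² + 0.9011²) = 4.9359 (running 13.7775)
  edge 4→1: √(-0.1552² + 4.7707²) = 4.7732 (running 18.5507)
Perimeter = 18.5507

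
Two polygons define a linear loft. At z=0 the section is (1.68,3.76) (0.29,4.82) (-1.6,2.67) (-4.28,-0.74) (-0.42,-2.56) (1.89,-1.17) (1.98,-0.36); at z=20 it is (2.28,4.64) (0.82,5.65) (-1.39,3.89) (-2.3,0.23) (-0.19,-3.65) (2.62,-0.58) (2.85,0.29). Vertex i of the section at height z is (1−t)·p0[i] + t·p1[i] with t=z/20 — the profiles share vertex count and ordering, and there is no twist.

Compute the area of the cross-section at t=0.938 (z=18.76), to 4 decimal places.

Cross-section at t=0.938: each vertex is (1-t)·p0[i] + t·p1[i].
  v1: (1-0.938)·(1.68,3.76) + 0.938·(2.28,4.64) = (2.2428,4.5854)
  v2: (1-0.938)·(0.29,4.82) + 0.938·(0.82,5.65) = (0.7871,5.5985)
  v3: (1-0.938)·(-1.6,2.67) + 0.938·(-1.39,3.89) = (-1.4030,3.8144)
  v4: (1-0.938)·(-4.28,-0.74) + 0.938·(-2.3,0.23) = (-2.4228,0.1699)
  v5: (1-0.938)·(-0.42,-2.56) + 0.938·(-0.19,-3.65) = (-0.2043,-3.5824)
  v6: (1-0.938)·(1.89,-1.17) + 0.938·(2.62,-0.58) = (2.5747,-0.6166)
  v7: (1-0.938)·(1.98,-0.36) + 0.938·(2.85,0.29) = (2.7961,0.2497)
Shoelace sum Σ(x_i·y_{i+1} − x_{i+1}·y_i):
  i=1: 2.2428·5.5985 − 0.7871·4.5854 = +8.9470 (running +8.9470)
  i=2: 0.7871·3.8144 − -1.4030·5.5985 = +10.8573 (running +19.8043)
  i=3: -1.4030·0.1699 − -2.4228·3.8144 = +9.0030 (running +28.8073)
  i=4: -2.4228·-3.5824 − -0.2043·0.1699 = +8.7140 (running +37.5213)
  i=5: -0.2043·-0.6166 − 2.5747·-3.5824 = +9.3497 (running +46.8711)
  i=6: 2.5747·0.2497 − 2.7961·-0.6166 = +2.3669 (running +49.2380)
  i=7: 2.7961·4.5854 − 2.2428·0.2497 = +12.2611 (running +61.4991)
Area = |Σ|/2 = |61.4991|/2 = 30.7496

Area at t=0.938: 30.7496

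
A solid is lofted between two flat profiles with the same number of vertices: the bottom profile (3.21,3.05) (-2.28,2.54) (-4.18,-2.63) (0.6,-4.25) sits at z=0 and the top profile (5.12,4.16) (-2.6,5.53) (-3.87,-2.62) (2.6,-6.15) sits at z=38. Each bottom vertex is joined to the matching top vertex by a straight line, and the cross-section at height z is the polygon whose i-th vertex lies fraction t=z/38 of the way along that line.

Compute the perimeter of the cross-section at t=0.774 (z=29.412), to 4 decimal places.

Perimeter at t=0.774: 31.6767

Cross-section at t=0.774: each vertex is (1-t)·p0[i] + t·p1[i].
  v1: (1-0.774)·(3.21,3.05) + 0.774·(5.12,4.16) = (4.6883,3.9091)
  v2: (1-0.774)·(-2.28,2.54) + 0.774·(-2.6,5.53) = (-2.5277,4.8543)
  v3: (1-0.774)·(-4.18,-2.63) + 0.774·(-3.87,-2.62) = (-3.9401,-2.6223)
  v4: (1-0.774)·(0.6,-4.25) + 0.774·(2.6,-6.15) = (2.1480,-5.7206)
Perimeter = Σ |v_{i+1} − v_i|:
  edge 1→2: √(-7.2160² + 0.9451²) = 7.2777 (running 7.2777)
  edge 2→3: √(-1.4124² + -7.4765²) = 7.6088 (running 14.8864)
  edge 3→4: √(6.0881² + -3.0983²) = 6.8311 (running 21.7175)
  edge 4→1: √(2.5403² + 9.6297²) = 9.9592 (running 31.6767)
Perimeter = 31.6767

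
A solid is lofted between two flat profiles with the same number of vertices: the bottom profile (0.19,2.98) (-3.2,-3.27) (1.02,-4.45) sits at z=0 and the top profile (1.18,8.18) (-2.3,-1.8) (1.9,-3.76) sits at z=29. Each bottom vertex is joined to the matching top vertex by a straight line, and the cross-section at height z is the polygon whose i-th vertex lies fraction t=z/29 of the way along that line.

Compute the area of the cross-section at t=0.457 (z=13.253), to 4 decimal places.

Area at t=0.457: 19.3838

Cross-section at t=0.457: each vertex is (1-t)·p0[i] + t·p1[i].
  v1: (1-0.457)·(0.19,2.98) + 0.457·(1.18,8.18) = (0.6424,5.3564)
  v2: (1-0.457)·(-3.2,-3.27) + 0.457·(-2.3,-1.8) = (-2.7887,-2.5982)
  v3: (1-0.457)·(1.02,-4.45) + 0.457·(1.9,-3.76) = (1.4222,-4.1347)
Shoelace sum Σ(x_i·y_{i+1} − x_{i+1}·y_i):
  i=1: 0.6424·-2.5982 − -2.7887·5.3564 = +13.2682 (running +13.2682)
  i=2: -2.7887·-4.1347 − 1.4222·-2.5982 = +15.2254 (running +28.4936)
  i=3: 1.4222·5.3564 − 0.6424·-4.1347 = +10.2739 (running +38.7675)
Area = |Σ|/2 = |38.7675|/2 = 19.3838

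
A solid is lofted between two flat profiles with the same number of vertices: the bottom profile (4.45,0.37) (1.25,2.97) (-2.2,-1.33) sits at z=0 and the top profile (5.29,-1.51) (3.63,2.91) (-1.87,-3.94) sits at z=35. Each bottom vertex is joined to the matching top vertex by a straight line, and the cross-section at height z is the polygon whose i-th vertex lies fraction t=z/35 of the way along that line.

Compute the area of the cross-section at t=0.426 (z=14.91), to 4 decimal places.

Area at t=0.426: 14.1475

Cross-section at t=0.426: each vertex is (1-t)·p0[i] + t·p1[i].
  v1: (1-0.426)·(4.45,0.37) + 0.426·(5.29,-1.51) = (4.8078,-0.4309)
  v2: (1-0.426)·(1.25,2.97) + 0.426·(3.63,2.91) = (2.2639,2.9444)
  v3: (1-0.426)·(-2.2,-1.33) + 0.426·(-1.87,-3.94) = (-2.0594,-2.4419)
Shoelace sum Σ(x_i·y_{i+1} − x_{i+1}·y_i):
  i=1: 4.8078·2.9444 − 2.2639·-0.4309 = +15.1319 (running +15.1319)
  i=2: 2.2639·-2.4419 − -2.0594·2.9444 = +0.5358 (running +15.6676)
  i=3: -2.0594·-0.4309 − 4.8078·-2.4419 = +12.6274 (running +28.2951)
Area = |Σ|/2 = |28.2951|/2 = 14.1475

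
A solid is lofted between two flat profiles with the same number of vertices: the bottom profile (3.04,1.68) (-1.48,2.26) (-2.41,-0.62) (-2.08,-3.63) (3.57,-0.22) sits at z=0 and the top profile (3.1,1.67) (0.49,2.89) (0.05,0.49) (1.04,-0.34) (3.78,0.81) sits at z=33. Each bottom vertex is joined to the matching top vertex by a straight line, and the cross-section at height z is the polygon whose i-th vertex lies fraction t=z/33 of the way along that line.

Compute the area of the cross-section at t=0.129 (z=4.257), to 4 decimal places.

Cross-section at t=0.129: each vertex is (1-t)·p0[i] + t·p1[i].
  v1: (1-0.129)·(3.04,1.68) + 0.129·(3.1,1.67) = (3.0477,1.6787)
  v2: (1-0.129)·(-1.48,2.26) + 0.129·(0.49,2.89) = (-1.2259,2.3413)
  v3: (1-0.129)·(-2.41,-0.62) + 0.129·(0.05,0.49) = (-2.0927,-0.4768)
  v4: (1-0.129)·(-2.08,-3.63) + 0.129·(1.04,-0.34) = (-1.6775,-3.2056)
  v5: (1-0.129)·(3.57,-0.22) + 0.129·(3.78,0.81) = (3.5971,-0.0871)
Shoelace sum Σ(x_i·y_{i+1} − x_{i+1}·y_i):
  i=1: 3.0477·2.3413 − -1.2259·1.6787 = +9.1935 (running +9.1935)
  i=2: -1.2259·-0.4768 − -2.0927·2.3413 = +5.4840 (running +14.6775)
  i=3: -2.0927·-3.2056 − -1.6775·-0.4768 = +5.9084 (running +20.5858)
  i=4: -1.6775·-0.0871 − 3.5971·-3.2056 = +11.6770 (running +32.2628)
  i=5: 3.5971·1.6787 − 3.0477·-0.0871 = +6.3040 (running +38.5668)
Area = |Σ|/2 = |38.5668|/2 = 19.2834

Area at t=0.129: 19.2834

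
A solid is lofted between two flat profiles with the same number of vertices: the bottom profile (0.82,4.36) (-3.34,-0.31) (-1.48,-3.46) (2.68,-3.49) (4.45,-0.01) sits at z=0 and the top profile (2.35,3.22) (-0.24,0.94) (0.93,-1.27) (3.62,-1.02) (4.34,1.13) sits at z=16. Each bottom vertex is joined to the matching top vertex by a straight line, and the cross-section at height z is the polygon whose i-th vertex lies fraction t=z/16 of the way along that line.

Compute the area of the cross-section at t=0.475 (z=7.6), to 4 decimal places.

Cross-section at t=0.475: each vertex is (1-t)·p0[i] + t·p1[i].
  v1: (1-0.475)·(0.82,4.36) + 0.475·(2.35,3.22) = (1.5467,3.8185)
  v2: (1-0.475)·(-3.34,-0.31) + 0.475·(-0.24,0.94) = (-1.8675,0.2837)
  v3: (1-0.475)·(-1.48,-3.46) + 0.475·(0.93,-1.27) = (-0.3353,-2.4198)
  v4: (1-0.475)·(2.68,-3.49) + 0.475·(3.62,-1.02) = (3.1265,-2.3168)
  v5: (1-0.475)·(4.45,-0.01) + 0.475·(4.34,1.13) = (4.3978,0.5315)
Shoelace sum Σ(x_i·y_{i+1} − x_{i+1}·y_i):
  i=1: 1.5467·0.2837 − -1.8675·3.8185 = +7.5699 (running +7.5699)
  i=2: -1.8675·-2.4198 − -0.3353·0.2837 = +4.6140 (running +12.1839)
  i=3: -0.3353·-2.3168 − 3.1265·-2.4198 = +8.3420 (running +20.5260)
  i=4: 3.1265·0.5315 − 4.3978·-2.3168 = +11.8502 (running +32.3762)
  i=5: 4.3978·3.8185 − 1.5467·0.5315 = +15.9707 (running +48.3469)
Area = |Σ|/2 = |48.3469|/2 = 24.1735

Area at t=0.475: 24.1735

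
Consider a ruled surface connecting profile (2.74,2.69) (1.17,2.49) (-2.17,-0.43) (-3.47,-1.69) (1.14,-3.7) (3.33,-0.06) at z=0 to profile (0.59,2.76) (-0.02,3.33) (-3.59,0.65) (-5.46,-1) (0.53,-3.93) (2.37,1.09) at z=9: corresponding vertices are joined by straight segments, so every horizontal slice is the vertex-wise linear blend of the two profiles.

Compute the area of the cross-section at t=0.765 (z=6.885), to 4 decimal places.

Area at t=0.765: 27.8764

Cross-section at t=0.765: each vertex is (1-t)·p0[i] + t·p1[i].
  v1: (1-0.765)·(2.74,2.69) + 0.765·(0.59,2.76) = (1.0953,2.7435)
  v2: (1-0.765)·(1.17,2.49) + 0.765·(-0.02,3.33) = (0.2596,3.1326)
  v3: (1-0.765)·(-2.17,-0.43) + 0.765·(-3.59,0.65) = (-3.2563,0.3962)
  v4: (1-0.765)·(-3.47,-1.69) + 0.765·(-5.46,-1) = (-4.9924,-1.1622)
  v5: (1-0.765)·(1.14,-3.7) + 0.765·(0.53,-3.93) = (0.6734,-3.8760)
  v6: (1-0.765)·(3.33,-0.06) + 0.765·(2.37,1.09) = (2.5956,0.8198)
Shoelace sum Σ(x_i·y_{i+1} − x_{i+1}·y_i):
  i=1: 1.0953·3.1326 − 0.2596·2.7435 = +2.7186 (running +2.7186)
  i=2: 0.2596·0.3962 − -3.2563·3.1326 = +10.3036 (running +13.0222)
  i=3: -3.2563·-1.1622 − -4.9924·0.3962 = +5.7623 (running +18.7845)
  i=4: -4.9924·-3.8760 − 0.6734·-1.1622 = +20.1326 (running +38.9171)
  i=5: 0.6734·0.8198 − 2.5956·-3.8760 = +10.6124 (running +49.5295)
  i=6: 2.5956·2.7435 − 1.0953·0.8198 = +6.2233 (running +55.7528)
Area = |Σ|/2 = |55.7528|/2 = 27.8764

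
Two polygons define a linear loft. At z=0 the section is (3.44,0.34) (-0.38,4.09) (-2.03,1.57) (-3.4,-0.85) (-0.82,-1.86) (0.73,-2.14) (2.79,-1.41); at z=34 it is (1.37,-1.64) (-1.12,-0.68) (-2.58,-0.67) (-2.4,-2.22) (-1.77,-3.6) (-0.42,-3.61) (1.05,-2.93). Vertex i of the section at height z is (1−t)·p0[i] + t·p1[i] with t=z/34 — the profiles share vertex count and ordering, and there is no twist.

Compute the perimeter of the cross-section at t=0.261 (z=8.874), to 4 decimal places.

Perimeter at t=0.261: 17.0747

Cross-section at t=0.261: each vertex is (1-t)·p0[i] + t·p1[i].
  v1: (1-0.261)·(3.44,0.34) + 0.261·(1.37,-1.64) = (2.8997,-0.1768)
  v2: (1-0.261)·(-0.38,4.09) + 0.261·(-1.12,-0.68) = (-0.5731,2.8450)
  v3: (1-0.261)·(-2.03,1.57) + 0.261·(-2.58,-0.67) = (-2.1735,0.9854)
  v4: (1-0.261)·(-3.4,-0.85) + 0.261·(-2.4,-2.22) = (-3.1390,-1.2076)
  v5: (1-0.261)·(-0.82,-1.86) + 0.261·(-1.77,-3.6) = (-1.0679,-2.3141)
  v6: (1-0.261)·(0.73,-2.14) + 0.261·(-0.42,-3.61) = (0.4299,-2.5237)
  v7: (1-0.261)·(2.79,-1.41) + 0.261·(1.05,-2.93) = (2.3359,-1.8067)
Perimeter = Σ |v_{i+1} − v_i|:
  edge 1→2: √(-3.4729² + 3.0218²) = 4.6035 (running 4.6035)
  edge 2→3: √(-1.6004² + -1.8597²) = 2.4535 (running 7.0570)
  edge 3→4: √(-0.9655² + -2.1929²) = 2.3960 (running 9.4530)
  edge 4→5: √(2.0710² + -1.1066²) = 2.3481 (running 11.8012)
  edge 5→6: √(1.4978² + -0.2095²) = 1.5124 (running 13.3136)
  edge 6→7: √(1.9060² + 0.7170²) = 2.0364 (running 15.3500)
  edge 7→1: √(0.5639² + 1.6299²) = 1.7247 (running 17.0747)
Perimeter = 17.0747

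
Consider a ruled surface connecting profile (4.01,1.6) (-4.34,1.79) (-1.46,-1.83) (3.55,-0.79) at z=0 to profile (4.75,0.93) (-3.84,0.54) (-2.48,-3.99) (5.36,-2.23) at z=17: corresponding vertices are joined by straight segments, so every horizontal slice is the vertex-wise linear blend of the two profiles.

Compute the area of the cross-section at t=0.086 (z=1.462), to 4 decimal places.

Cross-section at t=0.086: each vertex is (1-t)·p0[i] + t·p1[i].
  v1: (1-0.086)·(4.01,1.6) + 0.086·(4.75,0.93) = (4.0736,1.5424)
  v2: (1-0.086)·(-4.34,1.79) + 0.086·(-3.84,0.54) = (-4.2970,1.6825)
  v3: (1-0.086)·(-1.46,-1.83) + 0.086·(-2.48,-3.99) = (-1.5477,-2.0158)
  v4: (1-0.086)·(3.55,-0.79) + 0.086·(5.36,-2.23) = (3.7057,-0.9138)
Shoelace sum Σ(x_i·y_{i+1} − x_{i+1}·y_i):
  i=1: 4.0736·1.6825 − -4.2970·1.5424 = +13.4815 (running +13.4815)
  i=2: -4.2970·-2.0158 − -1.5477·1.6825 = +11.2658 (running +24.7473)
  i=3: -1.5477·-0.9138 − 3.7057·-2.0158 = +8.8841 (running +33.6314)
  i=4: 3.7057·1.5424 − 4.0736·-0.9138 = +9.4382 (running +43.0695)
Area = |Σ|/2 = |43.0695|/2 = 21.5348

Area at t=0.086: 21.5348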